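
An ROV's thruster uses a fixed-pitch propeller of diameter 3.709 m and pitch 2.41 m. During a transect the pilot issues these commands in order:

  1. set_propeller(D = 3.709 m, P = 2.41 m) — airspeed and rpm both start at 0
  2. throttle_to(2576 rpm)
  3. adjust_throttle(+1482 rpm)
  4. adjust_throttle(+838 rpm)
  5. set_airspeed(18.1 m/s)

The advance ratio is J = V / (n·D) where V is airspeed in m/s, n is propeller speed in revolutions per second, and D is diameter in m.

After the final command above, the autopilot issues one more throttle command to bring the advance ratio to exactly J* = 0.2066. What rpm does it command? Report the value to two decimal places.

rpm = 1417.24

set_propeller: D = 3.709 m, P = 2.41 m (p = P/D = 0.649771); state ← (V=0, rpm=0)
throttle_to(2576): rpm ← 2576
adjust_throttle(+1482): rpm ← 2576 +1482 = 4058
adjust_throttle(+838): rpm ← 4058 +838 = 4896
set_airspeed(18.1): V ← 18.1 m/s
final state: V = 18.1 m/s, rpm = 4896 → n = rpm/60 = 81.600000 rev/s
target J* = 0.2066; solve J* = V/(n·D) for n: n = V/(J*·D) = 18.1/(0.2066 × 3.709) = 23.620627 rev/s
rpm = 60·n = 1417.237629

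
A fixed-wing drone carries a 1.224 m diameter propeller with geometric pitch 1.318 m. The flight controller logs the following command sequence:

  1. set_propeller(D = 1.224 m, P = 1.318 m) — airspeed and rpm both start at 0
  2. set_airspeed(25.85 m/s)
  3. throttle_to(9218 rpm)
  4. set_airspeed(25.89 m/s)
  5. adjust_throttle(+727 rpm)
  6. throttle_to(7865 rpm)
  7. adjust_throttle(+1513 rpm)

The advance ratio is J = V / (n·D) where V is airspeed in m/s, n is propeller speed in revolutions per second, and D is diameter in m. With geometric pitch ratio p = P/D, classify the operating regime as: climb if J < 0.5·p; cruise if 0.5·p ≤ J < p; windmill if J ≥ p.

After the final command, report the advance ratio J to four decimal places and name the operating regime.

set_propeller: D = 1.224 m, P = 1.318 m (p = P/D = 1.076797); state ← (V=0, rpm=0)
set_airspeed(25.85): V ← 25.85 m/s
throttle_to(9218): rpm ← 9218
set_airspeed(25.89): V ← 25.89 m/s
adjust_throttle(+727): rpm ← 9218 +727 = 9945
throttle_to(7865): rpm ← 7865
adjust_throttle(+1513): rpm ← 7865 +1513 = 9378
final state: V = 25.89 m/s, rpm = 9378 → n = rpm/60 = 156.300000 rev/s
J = V / (n·D) = 25.89 / (156.300000 × 1.224) = 0.135329
regime bands: climb J<0.5384 | cruise [0.5384, 1.0768) | windmill J≥1.0768
J = 0.1353 → climb

J = 0.1353, regime = climb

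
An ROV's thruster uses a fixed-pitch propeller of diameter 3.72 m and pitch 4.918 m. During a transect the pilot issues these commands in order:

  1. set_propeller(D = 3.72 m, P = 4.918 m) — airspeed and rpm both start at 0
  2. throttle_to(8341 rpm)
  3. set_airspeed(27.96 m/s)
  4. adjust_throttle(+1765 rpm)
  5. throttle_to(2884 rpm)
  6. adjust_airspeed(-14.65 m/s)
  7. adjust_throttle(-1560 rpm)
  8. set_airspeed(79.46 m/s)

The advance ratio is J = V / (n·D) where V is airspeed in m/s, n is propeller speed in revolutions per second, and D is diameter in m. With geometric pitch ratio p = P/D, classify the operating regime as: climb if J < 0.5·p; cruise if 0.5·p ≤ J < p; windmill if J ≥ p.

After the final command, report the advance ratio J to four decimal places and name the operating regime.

J = 0.9680, regime = cruise

set_propeller: D = 3.72 m, P = 4.918 m (p = P/D = 1.322043); state ← (V=0, rpm=0)
throttle_to(8341): rpm ← 8341
set_airspeed(27.96): V ← 27.96 m/s
adjust_throttle(+1765): rpm ← 8341 +1765 = 10106
throttle_to(2884): rpm ← 2884
adjust_airspeed(-14.65): V ← 27.96 -14.65 = 13.31 m/s
adjust_throttle(-1560): rpm ← 2884 -1560 = 1324
set_airspeed(79.46): V ← 79.46 m/s
final state: V = 79.46 m/s, rpm = 1324 → n = rpm/60 = 22.066667 rev/s
J = V / (n·D) = 79.46 / (22.066667 × 3.72) = 0.967986
regime bands: climb J<0.6610 | cruise [0.6610, 1.3220) | windmill J≥1.3220
J = 0.9680 → cruise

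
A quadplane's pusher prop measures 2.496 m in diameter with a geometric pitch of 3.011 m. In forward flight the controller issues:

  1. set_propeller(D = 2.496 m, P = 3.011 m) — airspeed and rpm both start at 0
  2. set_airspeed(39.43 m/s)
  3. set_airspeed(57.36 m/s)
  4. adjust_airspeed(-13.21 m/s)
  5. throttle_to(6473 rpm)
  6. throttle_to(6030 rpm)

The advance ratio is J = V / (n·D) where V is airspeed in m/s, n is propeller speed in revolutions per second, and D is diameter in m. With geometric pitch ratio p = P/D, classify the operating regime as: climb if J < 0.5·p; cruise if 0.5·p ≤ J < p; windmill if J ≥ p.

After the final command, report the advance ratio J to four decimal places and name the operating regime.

set_propeller: D = 2.496 m, P = 3.011 m (p = P/D = 1.206330); state ← (V=0, rpm=0)
set_airspeed(39.43): V ← 39.43 m/s
set_airspeed(57.36): V ← 57.36 m/s
adjust_airspeed(-13.21): V ← 57.36 -13.21 = 44.15 m/s
throttle_to(6473): rpm ← 6473
throttle_to(6030): rpm ← 6030
final state: V = 44.15 m/s, rpm = 6030 → n = rpm/60 = 100.500000 rev/s
J = V / (n·D) = 44.15 / (100.500000 × 2.496) = 0.176003
regime bands: climb J<0.6032 | cruise [0.6032, 1.2063) | windmill J≥1.2063
J = 0.1760 → climb

J = 0.1760, regime = climb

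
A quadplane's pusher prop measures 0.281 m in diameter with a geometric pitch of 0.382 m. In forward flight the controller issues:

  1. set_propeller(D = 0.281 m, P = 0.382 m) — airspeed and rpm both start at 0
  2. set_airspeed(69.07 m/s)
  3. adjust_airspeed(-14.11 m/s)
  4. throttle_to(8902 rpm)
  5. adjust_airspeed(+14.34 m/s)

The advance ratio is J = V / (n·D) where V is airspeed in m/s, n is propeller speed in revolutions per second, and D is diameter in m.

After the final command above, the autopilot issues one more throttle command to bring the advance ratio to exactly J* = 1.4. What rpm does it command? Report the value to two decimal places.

set_propeller: D = 0.281 m, P = 0.382 m (p = P/D = 1.359431); state ← (V=0, rpm=0)
set_airspeed(69.07): V ← 69.07 m/s
adjust_airspeed(-14.11): V ← 69.07 -14.11 = 54.96 m/s
throttle_to(8902): rpm ← 8902
adjust_airspeed(+14.34): V ← 54.96 +14.34 = 69.3 m/s
final state: V = 69.3 m/s, rpm = 8902 → n = rpm/60 = 148.366667 rev/s
target J* = 1.4; solve J* = V/(n·D) for n: n = V/(J*·D) = 69.3/(1.4 × 0.281) = 176.156584 rev/s
rpm = 60·n = 10569.395018

rpm = 10569.40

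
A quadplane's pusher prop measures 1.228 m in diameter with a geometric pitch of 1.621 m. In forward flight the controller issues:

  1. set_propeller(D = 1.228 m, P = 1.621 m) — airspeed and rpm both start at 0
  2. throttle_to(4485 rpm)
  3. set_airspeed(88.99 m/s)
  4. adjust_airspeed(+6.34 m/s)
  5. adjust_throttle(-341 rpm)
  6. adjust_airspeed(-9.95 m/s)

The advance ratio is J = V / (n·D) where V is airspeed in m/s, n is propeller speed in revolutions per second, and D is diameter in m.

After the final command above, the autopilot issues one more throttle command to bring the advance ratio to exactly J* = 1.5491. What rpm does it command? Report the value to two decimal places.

rpm = 2692.96

set_propeller: D = 1.228 m, P = 1.621 m (p = P/D = 1.320033); state ← (V=0, rpm=0)
throttle_to(4485): rpm ← 4485
set_airspeed(88.99): V ← 88.99 m/s
adjust_airspeed(+6.34): V ← 88.99 +6.34 = 95.33 m/s
adjust_throttle(-341): rpm ← 4485 -341 = 4144
adjust_airspeed(-9.95): V ← 95.33 -9.95 = 85.38 m/s
final state: V = 85.38 m/s, rpm = 4144 → n = rpm/60 = 69.066667 rev/s
target J* = 1.5491; solve J* = V/(n·D) for n: n = V/(J*·D) = 85.38/(1.5491 × 1.228) = 44.882633 rev/s
rpm = 60·n = 2692.958000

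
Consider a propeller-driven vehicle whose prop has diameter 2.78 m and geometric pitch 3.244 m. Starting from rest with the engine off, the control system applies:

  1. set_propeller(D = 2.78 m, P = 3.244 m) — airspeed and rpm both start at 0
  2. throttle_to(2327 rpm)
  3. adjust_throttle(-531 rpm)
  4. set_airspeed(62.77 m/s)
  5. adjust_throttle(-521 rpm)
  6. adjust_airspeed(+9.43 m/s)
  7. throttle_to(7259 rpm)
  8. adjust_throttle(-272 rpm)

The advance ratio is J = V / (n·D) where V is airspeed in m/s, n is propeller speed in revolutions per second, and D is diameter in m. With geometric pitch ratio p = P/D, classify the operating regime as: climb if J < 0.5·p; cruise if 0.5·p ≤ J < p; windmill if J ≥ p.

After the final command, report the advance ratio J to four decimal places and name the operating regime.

J = 0.2230, regime = climb

set_propeller: D = 2.78 m, P = 3.244 m (p = P/D = 1.166906); state ← (V=0, rpm=0)
throttle_to(2327): rpm ← 2327
adjust_throttle(-531): rpm ← 2327 -531 = 1796
set_airspeed(62.77): V ← 62.77 m/s
adjust_throttle(-521): rpm ← 1796 -521 = 1275
adjust_airspeed(+9.43): V ← 62.77 +9.43 = 72.2 m/s
throttle_to(7259): rpm ← 7259
adjust_throttle(-272): rpm ← 7259 -272 = 6987
final state: V = 72.2 m/s, rpm = 6987 → n = rpm/60 = 116.450000 rev/s
J = V / (n·D) = 72.2 / (116.450000 × 2.78) = 0.223025
regime bands: climb J<0.5835 | cruise [0.5835, 1.1669) | windmill J≥1.1669
J = 0.2230 → climb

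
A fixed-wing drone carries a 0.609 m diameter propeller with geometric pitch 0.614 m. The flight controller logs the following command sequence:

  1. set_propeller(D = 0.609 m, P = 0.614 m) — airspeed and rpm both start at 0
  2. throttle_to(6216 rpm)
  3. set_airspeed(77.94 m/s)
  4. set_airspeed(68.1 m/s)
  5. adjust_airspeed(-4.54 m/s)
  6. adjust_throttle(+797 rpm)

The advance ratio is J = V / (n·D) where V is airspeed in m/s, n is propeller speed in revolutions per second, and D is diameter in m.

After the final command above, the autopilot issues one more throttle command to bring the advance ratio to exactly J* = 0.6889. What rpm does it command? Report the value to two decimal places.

set_propeller: D = 0.609 m, P = 0.614 m (p = P/D = 1.008210); state ← (V=0, rpm=0)
throttle_to(6216): rpm ← 6216
set_airspeed(77.94): V ← 77.94 m/s
set_airspeed(68.1): V ← 68.1 m/s
adjust_airspeed(-4.54): V ← 68.1 -4.54 = 63.56 m/s
adjust_throttle(+797): rpm ← 6216 +797 = 7013
final state: V = 63.56 m/s, rpm = 7013 → n = rpm/60 = 116.883333 rev/s
target J* = 0.6889; solve J* = V/(n·D) for n: n = V/(J*·D) = 63.56/(0.6889 × 0.609) = 151.499225 rev/s
rpm = 60·n = 9089.953499

rpm = 9089.95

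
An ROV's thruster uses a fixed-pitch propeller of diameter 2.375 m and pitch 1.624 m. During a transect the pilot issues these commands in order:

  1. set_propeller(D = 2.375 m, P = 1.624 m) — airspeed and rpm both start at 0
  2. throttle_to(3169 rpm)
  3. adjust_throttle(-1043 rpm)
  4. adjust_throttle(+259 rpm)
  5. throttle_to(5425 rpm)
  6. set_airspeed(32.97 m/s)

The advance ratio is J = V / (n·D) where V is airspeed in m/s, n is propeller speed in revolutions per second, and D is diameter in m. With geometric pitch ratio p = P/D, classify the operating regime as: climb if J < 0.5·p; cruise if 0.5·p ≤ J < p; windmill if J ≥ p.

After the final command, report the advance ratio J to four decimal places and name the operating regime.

set_propeller: D = 2.375 m, P = 1.624 m (p = P/D = 0.683789); state ← (V=0, rpm=0)
throttle_to(3169): rpm ← 3169
adjust_throttle(-1043): rpm ← 3169 -1043 = 2126
adjust_throttle(+259): rpm ← 2126 +259 = 2385
throttle_to(5425): rpm ← 5425
set_airspeed(32.97): V ← 32.97 m/s
final state: V = 32.97 m/s, rpm = 5425 → n = rpm/60 = 90.416667 rev/s
J = V / (n·D) = 32.97 / (90.416667 × 2.375) = 0.153535
regime bands: climb J<0.3419 | cruise [0.3419, 0.6838) | windmill J≥0.6838
J = 0.1535 → climb

J = 0.1535, regime = climb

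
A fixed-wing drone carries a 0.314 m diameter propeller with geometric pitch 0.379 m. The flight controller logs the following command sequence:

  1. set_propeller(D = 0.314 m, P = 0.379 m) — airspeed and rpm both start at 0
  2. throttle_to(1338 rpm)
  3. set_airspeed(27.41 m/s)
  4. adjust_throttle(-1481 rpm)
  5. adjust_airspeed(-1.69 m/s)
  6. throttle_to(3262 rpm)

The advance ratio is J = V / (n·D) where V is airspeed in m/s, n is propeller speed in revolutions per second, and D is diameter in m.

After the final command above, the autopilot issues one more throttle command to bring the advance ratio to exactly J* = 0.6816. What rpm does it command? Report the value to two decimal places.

set_propeller: D = 0.314 m, P = 0.379 m (p = P/D = 1.207006); state ← (V=0, rpm=0)
throttle_to(1338): rpm ← 1338
set_airspeed(27.41): V ← 27.41 m/s
adjust_throttle(-1481): rpm ← 1338 -1481 = -143
adjust_airspeed(-1.69): V ← 27.41 -1.69 = 25.72 m/s
throttle_to(3262): rpm ← 3262
final state: V = 25.72 m/s, rpm = 3262 → n = rpm/60 = 54.366667 rev/s
target J* = 0.6816; solve J* = V/(n·D) for n: n = V/(J*·D) = 25.72/(0.6816 × 0.314) = 120.174337 rev/s
rpm = 60·n = 7210.460214

rpm = 7210.46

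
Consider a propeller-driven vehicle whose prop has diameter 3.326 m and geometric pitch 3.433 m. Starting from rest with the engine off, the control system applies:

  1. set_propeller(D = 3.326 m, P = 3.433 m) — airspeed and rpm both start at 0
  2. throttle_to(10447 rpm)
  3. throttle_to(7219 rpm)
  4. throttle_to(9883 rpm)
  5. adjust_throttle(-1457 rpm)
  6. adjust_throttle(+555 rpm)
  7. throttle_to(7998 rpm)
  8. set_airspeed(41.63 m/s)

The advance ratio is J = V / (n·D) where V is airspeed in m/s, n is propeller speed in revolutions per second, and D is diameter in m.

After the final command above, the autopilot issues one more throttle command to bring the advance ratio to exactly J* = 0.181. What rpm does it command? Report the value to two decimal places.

set_propeller: D = 3.326 m, P = 3.433 m (p = P/D = 1.032171); state ← (V=0, rpm=0)
throttle_to(10447): rpm ← 10447
throttle_to(7219): rpm ← 7219
throttle_to(9883): rpm ← 9883
adjust_throttle(-1457): rpm ← 9883 -1457 = 8426
adjust_throttle(+555): rpm ← 8426 +555 = 8981
throttle_to(7998): rpm ← 7998
set_airspeed(41.63): V ← 41.63 m/s
final state: V = 41.63 m/s, rpm = 7998 → n = rpm/60 = 133.300000 rev/s
target J* = 0.181; solve J* = V/(n·D) for n: n = V/(J*·D) = 41.63/(0.181 × 3.326) = 69.152135 rev/s
rpm = 60·n = 4149.128082

rpm = 4149.13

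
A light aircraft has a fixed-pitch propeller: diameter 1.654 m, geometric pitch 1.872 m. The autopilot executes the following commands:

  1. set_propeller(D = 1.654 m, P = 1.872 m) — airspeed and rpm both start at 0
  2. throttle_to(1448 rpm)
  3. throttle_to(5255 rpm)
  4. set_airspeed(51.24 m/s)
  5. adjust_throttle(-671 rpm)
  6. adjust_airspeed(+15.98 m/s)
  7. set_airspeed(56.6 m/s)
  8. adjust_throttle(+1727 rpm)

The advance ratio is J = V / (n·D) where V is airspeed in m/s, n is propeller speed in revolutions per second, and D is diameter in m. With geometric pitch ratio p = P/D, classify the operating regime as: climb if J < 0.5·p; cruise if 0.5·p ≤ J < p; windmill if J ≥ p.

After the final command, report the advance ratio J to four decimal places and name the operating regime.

J = 0.3253, regime = climb

set_propeller: D = 1.654 m, P = 1.872 m (p = P/D = 1.131802); state ← (V=0, rpm=0)
throttle_to(1448): rpm ← 1448
throttle_to(5255): rpm ← 5255
set_airspeed(51.24): V ← 51.24 m/s
adjust_throttle(-671): rpm ← 5255 -671 = 4584
adjust_airspeed(+15.98): V ← 51.24 +15.98 = 67.22 m/s
set_airspeed(56.6): V ← 56.6 m/s
adjust_throttle(+1727): rpm ← 4584 +1727 = 6311
final state: V = 56.6 m/s, rpm = 6311 → n = rpm/60 = 105.183333 rev/s
J = V / (n·D) = 56.6 / (105.183333 × 1.654) = 0.325337
regime bands: climb J<0.5659 | cruise [0.5659, 1.1318) | windmill J≥1.1318
J = 0.3253 → climb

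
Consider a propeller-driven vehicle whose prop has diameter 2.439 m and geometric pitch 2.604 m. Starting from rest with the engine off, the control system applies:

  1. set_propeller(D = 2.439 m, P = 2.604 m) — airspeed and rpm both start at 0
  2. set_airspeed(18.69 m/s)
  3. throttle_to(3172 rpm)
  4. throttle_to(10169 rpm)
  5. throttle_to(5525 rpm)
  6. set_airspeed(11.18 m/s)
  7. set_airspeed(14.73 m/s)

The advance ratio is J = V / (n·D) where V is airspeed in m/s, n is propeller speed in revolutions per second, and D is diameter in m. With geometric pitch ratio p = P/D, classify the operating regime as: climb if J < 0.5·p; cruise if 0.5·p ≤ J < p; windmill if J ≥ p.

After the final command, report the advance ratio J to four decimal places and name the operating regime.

J = 0.0656, regime = climb

set_propeller: D = 2.439 m, P = 2.604 m (p = P/D = 1.067651); state ← (V=0, rpm=0)
set_airspeed(18.69): V ← 18.69 m/s
throttle_to(3172): rpm ← 3172
throttle_to(10169): rpm ← 10169
throttle_to(5525): rpm ← 5525
set_airspeed(11.18): V ← 11.18 m/s
set_airspeed(14.73): V ← 14.73 m/s
final state: V = 14.73 m/s, rpm = 5525 → n = rpm/60 = 92.083333 rev/s
J = V / (n·D) = 14.73 / (92.083333 × 2.439) = 0.065586
regime bands: climb J<0.5338 | cruise [0.5338, 1.0677) | windmill J≥1.0677
J = 0.0656 → climb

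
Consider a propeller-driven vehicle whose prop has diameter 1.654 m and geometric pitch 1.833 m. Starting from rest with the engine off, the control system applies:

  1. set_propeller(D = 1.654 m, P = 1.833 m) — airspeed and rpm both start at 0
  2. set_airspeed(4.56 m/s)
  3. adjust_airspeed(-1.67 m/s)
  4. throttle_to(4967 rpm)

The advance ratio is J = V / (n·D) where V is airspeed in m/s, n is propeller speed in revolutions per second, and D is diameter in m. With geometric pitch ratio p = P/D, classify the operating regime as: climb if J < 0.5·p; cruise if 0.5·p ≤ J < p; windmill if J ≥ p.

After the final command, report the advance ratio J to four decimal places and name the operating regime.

set_propeller: D = 1.654 m, P = 1.833 m (p = P/D = 1.108222); state ← (V=0, rpm=0)
set_airspeed(4.56): V ← 4.56 m/s
adjust_airspeed(-1.67): V ← 4.56 -1.67 = 2.89 m/s
throttle_to(4967): rpm ← 4967
final state: V = 2.89 m/s, rpm = 4967 → n = rpm/60 = 82.783333 rev/s
J = V / (n·D) = 2.89 / (82.783333 × 1.654) = 0.021107
regime bands: climb J<0.5541 | cruise [0.5541, 1.1082) | windmill J≥1.1082
J = 0.0211 → climb

J = 0.0211, regime = climb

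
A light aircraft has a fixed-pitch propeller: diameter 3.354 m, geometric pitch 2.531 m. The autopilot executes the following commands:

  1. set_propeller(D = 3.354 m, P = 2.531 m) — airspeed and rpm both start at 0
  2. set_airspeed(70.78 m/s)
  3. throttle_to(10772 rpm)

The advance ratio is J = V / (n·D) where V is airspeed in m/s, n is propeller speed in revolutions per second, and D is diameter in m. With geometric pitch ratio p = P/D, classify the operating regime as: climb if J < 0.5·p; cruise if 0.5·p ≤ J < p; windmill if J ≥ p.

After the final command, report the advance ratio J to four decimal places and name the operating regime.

J = 0.1175, regime = climb

set_propeller: D = 3.354 m, P = 2.531 m (p = P/D = 0.754621); state ← (V=0, rpm=0)
set_airspeed(70.78): V ← 70.78 m/s
throttle_to(10772): rpm ← 10772
final state: V = 70.78 m/s, rpm = 10772 → n = rpm/60 = 179.533333 rev/s
J = V / (n·D) = 70.78 / (179.533333 × 3.354) = 0.117545
regime bands: climb J<0.3773 | cruise [0.3773, 0.7546) | windmill J≥0.7546
J = 0.1175 → climb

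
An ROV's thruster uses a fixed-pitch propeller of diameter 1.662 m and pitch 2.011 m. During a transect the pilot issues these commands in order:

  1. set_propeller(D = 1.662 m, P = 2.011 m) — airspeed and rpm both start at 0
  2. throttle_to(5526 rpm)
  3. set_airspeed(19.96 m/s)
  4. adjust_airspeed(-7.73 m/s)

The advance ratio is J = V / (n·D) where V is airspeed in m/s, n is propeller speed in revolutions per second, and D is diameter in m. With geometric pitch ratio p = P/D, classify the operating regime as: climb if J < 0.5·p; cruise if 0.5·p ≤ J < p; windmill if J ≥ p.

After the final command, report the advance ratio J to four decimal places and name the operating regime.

set_propeller: D = 1.662 m, P = 2.011 m (p = P/D = 1.209988); state ← (V=0, rpm=0)
throttle_to(5526): rpm ← 5526
set_airspeed(19.96): V ← 19.96 m/s
adjust_airspeed(-7.73): V ← 19.96 -7.73 = 12.23 m/s
final state: V = 12.23 m/s, rpm = 5526 → n = rpm/60 = 92.100000 rev/s
J = V / (n·D) = 12.23 / (92.100000 × 1.662) = 0.079898
regime bands: climb J<0.6050 | cruise [0.6050, 1.2100) | windmill J≥1.2100
J = 0.0799 → climb

J = 0.0799, regime = climb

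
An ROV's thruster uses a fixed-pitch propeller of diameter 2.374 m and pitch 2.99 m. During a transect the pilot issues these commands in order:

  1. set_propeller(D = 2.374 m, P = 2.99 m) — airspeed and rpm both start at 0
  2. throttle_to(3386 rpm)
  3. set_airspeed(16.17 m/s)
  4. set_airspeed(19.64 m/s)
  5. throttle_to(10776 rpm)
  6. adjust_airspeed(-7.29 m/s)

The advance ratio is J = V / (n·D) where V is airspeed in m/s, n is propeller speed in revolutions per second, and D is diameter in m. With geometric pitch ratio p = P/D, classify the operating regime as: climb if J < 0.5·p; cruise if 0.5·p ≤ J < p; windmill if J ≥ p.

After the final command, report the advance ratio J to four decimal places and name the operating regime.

set_propeller: D = 2.374 m, P = 2.99 m (p = P/D = 1.259478); state ← (V=0, rpm=0)
throttle_to(3386): rpm ← 3386
set_airspeed(16.17): V ← 16.17 m/s
set_airspeed(19.64): V ← 19.64 m/s
throttle_to(10776): rpm ← 10776
adjust_airspeed(-7.29): V ← 19.64 -7.29 = 12.35 m/s
final state: V = 12.35 m/s, rpm = 10776 → n = rpm/60 = 179.600000 rev/s
J = V / (n·D) = 12.35 / (179.600000 × 2.374) = 0.028965
regime bands: climb J<0.6297 | cruise [0.6297, 1.2595) | windmill J≥1.2595
J = 0.0290 → climb

J = 0.0290, regime = climb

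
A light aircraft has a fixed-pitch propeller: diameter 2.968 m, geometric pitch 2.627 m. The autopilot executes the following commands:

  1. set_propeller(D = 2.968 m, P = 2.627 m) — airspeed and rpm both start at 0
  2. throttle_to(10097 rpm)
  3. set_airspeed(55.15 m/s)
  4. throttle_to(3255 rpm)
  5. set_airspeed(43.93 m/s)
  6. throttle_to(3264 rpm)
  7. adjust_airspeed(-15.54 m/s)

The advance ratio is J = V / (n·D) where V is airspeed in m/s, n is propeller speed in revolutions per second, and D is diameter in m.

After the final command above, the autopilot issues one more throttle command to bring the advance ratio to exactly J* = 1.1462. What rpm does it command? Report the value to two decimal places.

set_propeller: D = 2.968 m, P = 2.627 m (p = P/D = 0.885108); state ← (V=0, rpm=0)
throttle_to(10097): rpm ← 10097
set_airspeed(55.15): V ← 55.15 m/s
throttle_to(3255): rpm ← 3255
set_airspeed(43.93): V ← 43.93 m/s
throttle_to(3264): rpm ← 3264
adjust_airspeed(-15.54): V ← 43.93 -15.54 = 28.39 m/s
final state: V = 28.39 m/s, rpm = 3264 → n = rpm/60 = 54.400000 rev/s
target J* = 1.1462; solve J* = V/(n·D) for n: n = V/(J*·D) = 28.39/(1.1462 × 2.968) = 8.345283 rev/s
rpm = 60·n = 500.717007

rpm = 500.72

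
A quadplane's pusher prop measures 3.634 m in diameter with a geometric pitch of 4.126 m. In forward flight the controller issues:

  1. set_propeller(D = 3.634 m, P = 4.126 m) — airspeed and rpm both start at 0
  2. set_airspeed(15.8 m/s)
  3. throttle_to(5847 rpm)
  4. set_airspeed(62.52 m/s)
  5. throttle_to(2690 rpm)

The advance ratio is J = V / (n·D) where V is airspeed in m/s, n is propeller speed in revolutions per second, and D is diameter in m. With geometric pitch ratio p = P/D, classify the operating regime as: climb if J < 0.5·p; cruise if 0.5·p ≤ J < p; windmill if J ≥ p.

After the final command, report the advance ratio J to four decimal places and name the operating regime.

set_propeller: D = 3.634 m, P = 4.126 m (p = P/D = 1.135388); state ← (V=0, rpm=0)
set_airspeed(15.8): V ← 15.8 m/s
throttle_to(5847): rpm ← 5847
set_airspeed(62.52): V ← 62.52 m/s
throttle_to(2690): rpm ← 2690
final state: V = 62.52 m/s, rpm = 2690 → n = rpm/60 = 44.833333 rev/s
J = V / (n·D) = 62.52 / (44.833333 × 3.634) = 0.383736
regime bands: climb J<0.5677 | cruise [0.5677, 1.1354) | windmill J≥1.1354
J = 0.3837 → climb

J = 0.3837, regime = climb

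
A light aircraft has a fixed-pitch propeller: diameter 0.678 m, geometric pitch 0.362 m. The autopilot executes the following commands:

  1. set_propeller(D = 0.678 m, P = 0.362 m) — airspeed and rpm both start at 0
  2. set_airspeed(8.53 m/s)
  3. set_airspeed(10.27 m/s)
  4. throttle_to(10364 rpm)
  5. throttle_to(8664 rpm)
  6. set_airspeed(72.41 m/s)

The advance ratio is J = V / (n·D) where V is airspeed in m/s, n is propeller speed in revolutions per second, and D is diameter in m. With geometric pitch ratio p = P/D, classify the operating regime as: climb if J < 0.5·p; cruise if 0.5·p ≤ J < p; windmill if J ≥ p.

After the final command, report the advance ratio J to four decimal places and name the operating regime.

J = 0.7396, regime = windmill

set_propeller: D = 0.678 m, P = 0.362 m (p = P/D = 0.533923); state ← (V=0, rpm=0)
set_airspeed(8.53): V ← 8.53 m/s
set_airspeed(10.27): V ← 10.27 m/s
throttle_to(10364): rpm ← 10364
throttle_to(8664): rpm ← 8664
set_airspeed(72.41): V ← 72.41 m/s
final state: V = 72.41 m/s, rpm = 8664 → n = rpm/60 = 144.400000 rev/s
J = V / (n·D) = 72.41 / (144.400000 × 0.678) = 0.739608
regime bands: climb J<0.2670 | cruise [0.2670, 0.5339) | windmill J≥0.5339
J = 0.7396 → windmill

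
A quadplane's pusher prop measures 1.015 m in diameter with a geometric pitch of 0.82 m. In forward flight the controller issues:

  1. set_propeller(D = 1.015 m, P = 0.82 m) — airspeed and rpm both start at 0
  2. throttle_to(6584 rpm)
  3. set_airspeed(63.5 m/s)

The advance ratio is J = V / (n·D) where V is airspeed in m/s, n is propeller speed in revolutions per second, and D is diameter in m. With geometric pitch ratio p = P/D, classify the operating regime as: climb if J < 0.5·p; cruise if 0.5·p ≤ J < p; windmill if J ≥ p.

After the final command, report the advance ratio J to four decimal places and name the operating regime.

set_propeller: D = 1.015 m, P = 0.82 m (p = P/D = 0.807882); state ← (V=0, rpm=0)
throttle_to(6584): rpm ← 6584
set_airspeed(63.5): V ← 63.5 m/s
final state: V = 63.5 m/s, rpm = 6584 → n = rpm/60 = 109.733333 rev/s
J = V / (n·D) = 63.5 / (109.733333 × 1.015) = 0.570124
regime bands: climb J<0.4039 | cruise [0.4039, 0.8079) | windmill J≥0.8079
J = 0.5701 → cruise

J = 0.5701, regime = cruise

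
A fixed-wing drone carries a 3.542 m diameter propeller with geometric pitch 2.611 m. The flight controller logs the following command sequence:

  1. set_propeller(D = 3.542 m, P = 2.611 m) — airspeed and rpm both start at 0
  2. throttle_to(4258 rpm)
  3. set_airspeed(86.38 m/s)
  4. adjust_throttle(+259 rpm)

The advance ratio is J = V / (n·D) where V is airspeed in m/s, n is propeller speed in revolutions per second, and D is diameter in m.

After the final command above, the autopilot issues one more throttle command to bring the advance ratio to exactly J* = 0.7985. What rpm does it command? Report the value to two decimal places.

set_propeller: D = 3.542 m, P = 2.611 m (p = P/D = 0.737154); state ← (V=0, rpm=0)
throttle_to(4258): rpm ← 4258
set_airspeed(86.38): V ← 86.38 m/s
adjust_throttle(+259): rpm ← 4258 +259 = 4517
final state: V = 86.38 m/s, rpm = 4517 → n = rpm/60 = 75.283333 rev/s
target J* = 0.7985; solve J* = V/(n·D) for n: n = V/(J*·D) = 86.38/(0.7985 × 3.542) = 30.541455 rev/s
rpm = 60·n = 1832.487297

rpm = 1832.49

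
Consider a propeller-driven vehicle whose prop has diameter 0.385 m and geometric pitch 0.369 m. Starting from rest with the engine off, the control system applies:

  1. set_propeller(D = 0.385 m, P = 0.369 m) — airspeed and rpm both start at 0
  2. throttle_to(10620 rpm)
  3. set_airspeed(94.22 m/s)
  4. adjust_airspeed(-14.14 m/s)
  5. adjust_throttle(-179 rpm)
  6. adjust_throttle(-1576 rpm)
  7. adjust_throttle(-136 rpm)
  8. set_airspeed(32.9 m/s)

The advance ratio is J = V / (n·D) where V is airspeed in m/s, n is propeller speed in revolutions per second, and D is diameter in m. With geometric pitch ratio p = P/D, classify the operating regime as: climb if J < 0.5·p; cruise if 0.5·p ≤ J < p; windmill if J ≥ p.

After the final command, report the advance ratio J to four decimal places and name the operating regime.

set_propeller: D = 0.385 m, P = 0.369 m (p = P/D = 0.958442); state ← (V=0, rpm=0)
throttle_to(10620): rpm ← 10620
set_airspeed(94.22): V ← 94.22 m/s
adjust_airspeed(-14.14): V ← 94.22 -14.14 = 80.08 m/s
adjust_throttle(-179): rpm ← 10620 -179 = 10441
adjust_throttle(-1576): rpm ← 10441 -1576 = 8865
adjust_throttle(-136): rpm ← 8865 -136 = 8729
set_airspeed(32.9): V ← 32.9 m/s
final state: V = 32.9 m/s, rpm = 8729 → n = rpm/60 = 145.483333 rev/s
J = V / (n·D) = 32.9 / (145.483333 × 0.385) = 0.587384
regime bands: climb J<0.4792 | cruise [0.4792, 0.9584) | windmill J≥0.9584
J = 0.5874 → cruise

J = 0.5874, regime = cruise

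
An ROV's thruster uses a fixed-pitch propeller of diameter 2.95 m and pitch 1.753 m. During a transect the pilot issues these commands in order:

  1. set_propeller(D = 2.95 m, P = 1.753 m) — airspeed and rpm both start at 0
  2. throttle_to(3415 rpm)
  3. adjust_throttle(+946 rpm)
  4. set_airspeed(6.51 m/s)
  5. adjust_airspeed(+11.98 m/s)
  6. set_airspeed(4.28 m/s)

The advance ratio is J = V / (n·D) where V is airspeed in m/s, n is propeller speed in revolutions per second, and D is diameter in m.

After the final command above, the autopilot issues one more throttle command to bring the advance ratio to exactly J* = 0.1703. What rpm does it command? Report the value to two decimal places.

set_propeller: D = 2.95 m, P = 1.753 m (p = P/D = 0.594237); state ← (V=0, rpm=0)
throttle_to(3415): rpm ← 3415
adjust_throttle(+946): rpm ← 3415 +946 = 4361
set_airspeed(6.51): V ← 6.51 m/s
adjust_airspeed(+11.98): V ← 6.51 +11.98 = 18.49 m/s
set_airspeed(4.28): V ← 4.28 m/s
final state: V = 4.28 m/s, rpm = 4361 → n = rpm/60 = 72.683333 rev/s
target J* = 0.1703; solve J* = V/(n·D) for n: n = V/(J*·D) = 4.28/(0.1703 × 2.95) = 8.519363 rev/s
rpm = 60·n = 511.161758

rpm = 511.16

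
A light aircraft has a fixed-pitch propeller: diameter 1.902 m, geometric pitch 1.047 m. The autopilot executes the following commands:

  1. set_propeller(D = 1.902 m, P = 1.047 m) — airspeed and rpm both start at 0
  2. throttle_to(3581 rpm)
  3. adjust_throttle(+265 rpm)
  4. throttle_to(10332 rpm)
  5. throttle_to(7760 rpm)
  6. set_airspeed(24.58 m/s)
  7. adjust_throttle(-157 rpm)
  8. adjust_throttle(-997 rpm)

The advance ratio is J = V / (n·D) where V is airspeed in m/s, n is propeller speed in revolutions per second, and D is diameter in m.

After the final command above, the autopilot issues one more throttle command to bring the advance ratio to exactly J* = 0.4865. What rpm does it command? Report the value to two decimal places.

set_propeller: D = 1.902 m, P = 1.047 m (p = P/D = 0.550473); state ← (V=0, rpm=0)
throttle_to(3581): rpm ← 3581
adjust_throttle(+265): rpm ← 3581 +265 = 3846
throttle_to(10332): rpm ← 10332
throttle_to(7760): rpm ← 7760
set_airspeed(24.58): V ← 24.58 m/s
adjust_throttle(-157): rpm ← 7760 -157 = 7603
adjust_throttle(-997): rpm ← 7603 -997 = 6606
final state: V = 24.58 m/s, rpm = 6606 → n = rpm/60 = 110.100000 rev/s
target J* = 0.4865; solve J* = V/(n·D) for n: n = V/(J*·D) = 24.58/(0.4865 × 1.902) = 26.563697 rev/s
rpm = 60·n = 1593.821833

rpm = 1593.82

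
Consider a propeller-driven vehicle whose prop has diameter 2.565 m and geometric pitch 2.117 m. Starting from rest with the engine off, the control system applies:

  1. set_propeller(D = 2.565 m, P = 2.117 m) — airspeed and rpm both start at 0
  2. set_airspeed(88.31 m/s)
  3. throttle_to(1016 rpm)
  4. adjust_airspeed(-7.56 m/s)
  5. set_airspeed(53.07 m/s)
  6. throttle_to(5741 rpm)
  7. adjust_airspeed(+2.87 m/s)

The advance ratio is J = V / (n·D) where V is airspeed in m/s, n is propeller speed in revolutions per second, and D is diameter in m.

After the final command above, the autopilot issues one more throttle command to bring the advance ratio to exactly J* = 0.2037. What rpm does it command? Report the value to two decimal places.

set_propeller: D = 2.565 m, P = 2.117 m (p = P/D = 0.825341); state ← (V=0, rpm=0)
set_airspeed(88.31): V ← 88.31 m/s
throttle_to(1016): rpm ← 1016
adjust_airspeed(-7.56): V ← 88.31 -7.56 = 80.75 m/s
set_airspeed(53.07): V ← 53.07 m/s
throttle_to(5741): rpm ← 5741
adjust_airspeed(+2.87): V ← 53.07 +2.87 = 55.94 m/s
final state: V = 55.94 m/s, rpm = 5741 → n = rpm/60 = 95.683333 rev/s
target J* = 0.2037; solve J* = V/(n·D) for n: n = V/(J*·D) = 55.94/(0.2037 × 2.565) = 107.064148 rev/s
rpm = 60·n = 6423.848855

rpm = 6423.85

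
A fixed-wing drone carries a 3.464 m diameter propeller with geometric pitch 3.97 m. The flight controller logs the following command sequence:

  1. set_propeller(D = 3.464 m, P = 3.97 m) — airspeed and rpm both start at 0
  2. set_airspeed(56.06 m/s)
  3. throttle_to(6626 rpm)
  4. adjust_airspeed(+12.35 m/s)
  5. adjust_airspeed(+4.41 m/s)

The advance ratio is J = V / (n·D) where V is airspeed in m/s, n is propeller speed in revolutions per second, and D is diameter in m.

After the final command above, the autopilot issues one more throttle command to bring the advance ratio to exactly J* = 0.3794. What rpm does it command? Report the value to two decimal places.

set_propeller: D = 3.464 m, P = 3.97 m (p = P/D = 1.146074); state ← (V=0, rpm=0)
set_airspeed(56.06): V ← 56.06 m/s
throttle_to(6626): rpm ← 6626
adjust_airspeed(+12.35): V ← 56.06 +12.35 = 68.41 m/s
adjust_airspeed(+4.41): V ← 68.41 +4.41 = 72.82 m/s
final state: V = 72.82 m/s, rpm = 6626 → n = rpm/60 = 110.433333 rev/s
target J* = 0.3794; solve J* = V/(n·D) for n: n = V/(J*·D) = 72.82/(0.3794 × 3.464) = 55.408382 rev/s
rpm = 60·n = 3324.502892

rpm = 3324.50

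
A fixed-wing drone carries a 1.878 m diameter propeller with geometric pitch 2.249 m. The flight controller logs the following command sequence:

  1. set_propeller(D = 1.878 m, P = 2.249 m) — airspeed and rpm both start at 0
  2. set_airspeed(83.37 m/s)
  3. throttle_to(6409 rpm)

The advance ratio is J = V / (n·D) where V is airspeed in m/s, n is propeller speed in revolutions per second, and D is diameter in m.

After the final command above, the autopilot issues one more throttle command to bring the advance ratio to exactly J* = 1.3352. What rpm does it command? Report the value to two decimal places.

set_propeller: D = 1.878 m, P = 2.249 m (p = P/D = 1.197551); state ← (V=0, rpm=0)
set_airspeed(83.37): V ← 83.37 m/s
throttle_to(6409): rpm ← 6409
final state: V = 83.37 m/s, rpm = 6409 → n = rpm/60 = 106.816667 rev/s
target J* = 1.3352; solve J* = V/(n·D) for n: n = V/(J*·D) = 83.37/(1.3352 × 1.878) = 33.248181 rev/s
rpm = 60·n = 1994.890859

rpm = 1994.89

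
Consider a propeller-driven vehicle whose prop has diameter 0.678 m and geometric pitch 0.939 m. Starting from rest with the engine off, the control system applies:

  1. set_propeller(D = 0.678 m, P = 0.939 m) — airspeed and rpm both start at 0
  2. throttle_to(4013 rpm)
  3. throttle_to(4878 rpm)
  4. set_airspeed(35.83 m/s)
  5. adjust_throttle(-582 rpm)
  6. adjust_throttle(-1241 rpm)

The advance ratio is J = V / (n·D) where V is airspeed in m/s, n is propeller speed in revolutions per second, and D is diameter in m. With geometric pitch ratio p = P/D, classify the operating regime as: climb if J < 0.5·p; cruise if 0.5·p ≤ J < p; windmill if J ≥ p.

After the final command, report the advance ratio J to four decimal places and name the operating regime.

J = 1.0379, regime = cruise

set_propeller: D = 0.678 m, P = 0.939 m (p = P/D = 1.384956); state ← (V=0, rpm=0)
throttle_to(4013): rpm ← 4013
throttle_to(4878): rpm ← 4878
set_airspeed(35.83): V ← 35.83 m/s
adjust_throttle(-582): rpm ← 4878 -582 = 4296
adjust_throttle(-1241): rpm ← 4296 -1241 = 3055
final state: V = 35.83 m/s, rpm = 3055 → n = rpm/60 = 50.916667 rev/s
J = V / (n·D) = 35.83 / (50.916667 × 0.678) = 1.037904
regime bands: climb J<0.6925 | cruise [0.6925, 1.3850) | windmill J≥1.3850
J = 1.0379 → cruise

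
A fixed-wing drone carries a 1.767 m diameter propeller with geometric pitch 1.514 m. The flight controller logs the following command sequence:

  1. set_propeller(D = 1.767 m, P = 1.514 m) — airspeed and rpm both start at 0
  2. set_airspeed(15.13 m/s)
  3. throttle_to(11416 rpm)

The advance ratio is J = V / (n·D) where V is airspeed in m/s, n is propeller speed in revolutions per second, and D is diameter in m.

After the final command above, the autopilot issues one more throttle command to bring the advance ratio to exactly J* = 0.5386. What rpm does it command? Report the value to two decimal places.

rpm = 953.87

set_propeller: D = 1.767 m, P = 1.514 m (p = P/D = 0.856819); state ← (V=0, rpm=0)
set_airspeed(15.13): V ← 15.13 m/s
throttle_to(11416): rpm ← 11416
final state: V = 15.13 m/s, rpm = 11416 → n = rpm/60 = 190.266667 rev/s
target J* = 0.5386; solve J* = V/(n·D) for n: n = V/(J*·D) = 15.13/(0.5386 × 1.767) = 15.897763 rev/s
rpm = 60·n = 953.865804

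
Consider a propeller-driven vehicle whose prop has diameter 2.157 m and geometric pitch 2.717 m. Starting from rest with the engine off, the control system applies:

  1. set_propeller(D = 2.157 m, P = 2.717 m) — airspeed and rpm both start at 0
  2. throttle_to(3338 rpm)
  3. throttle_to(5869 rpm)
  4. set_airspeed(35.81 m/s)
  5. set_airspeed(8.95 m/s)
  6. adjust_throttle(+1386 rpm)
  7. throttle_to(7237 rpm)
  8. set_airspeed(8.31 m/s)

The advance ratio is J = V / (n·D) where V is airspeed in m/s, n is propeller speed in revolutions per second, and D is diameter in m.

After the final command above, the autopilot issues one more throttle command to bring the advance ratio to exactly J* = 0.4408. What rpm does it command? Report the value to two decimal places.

set_propeller: D = 2.157 m, P = 2.717 m (p = P/D = 1.259620); state ← (V=0, rpm=0)
throttle_to(3338): rpm ← 3338
throttle_to(5869): rpm ← 5869
set_airspeed(35.81): V ← 35.81 m/s
set_airspeed(8.95): V ← 8.95 m/s
adjust_throttle(+1386): rpm ← 5869 +1386 = 7255
throttle_to(7237): rpm ← 7237
set_airspeed(8.31): V ← 8.31 m/s
final state: V = 8.31 m/s, rpm = 7237 → n = rpm/60 = 120.616667 rev/s
target J* = 0.4408; solve J* = V/(n·D) for n: n = V/(J*·D) = 8.31/(0.4408 × 2.157) = 8.739957 rev/s
rpm = 60·n = 524.397416

rpm = 524.40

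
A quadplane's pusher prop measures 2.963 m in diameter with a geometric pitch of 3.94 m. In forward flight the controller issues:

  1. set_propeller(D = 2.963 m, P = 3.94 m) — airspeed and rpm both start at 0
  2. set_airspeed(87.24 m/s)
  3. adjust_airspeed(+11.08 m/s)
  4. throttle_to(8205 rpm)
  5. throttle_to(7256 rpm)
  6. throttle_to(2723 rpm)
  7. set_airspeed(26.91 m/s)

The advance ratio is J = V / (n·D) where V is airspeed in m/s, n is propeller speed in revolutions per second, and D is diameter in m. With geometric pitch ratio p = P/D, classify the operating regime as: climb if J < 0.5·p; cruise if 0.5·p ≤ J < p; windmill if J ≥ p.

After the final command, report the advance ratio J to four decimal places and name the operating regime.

set_propeller: D = 2.963 m, P = 3.94 m (p = P/D = 1.329733); state ← (V=0, rpm=0)
set_airspeed(87.24): V ← 87.24 m/s
adjust_airspeed(+11.08): V ← 87.24 +11.08 = 98.32 m/s
throttle_to(8205): rpm ← 8205
throttle_to(7256): rpm ← 7256
throttle_to(2723): rpm ← 2723
set_airspeed(26.91): V ← 26.91 m/s
final state: V = 26.91 m/s, rpm = 2723 → n = rpm/60 = 45.383333 rev/s
J = V / (n·D) = 26.91 / (45.383333 × 2.963) = 0.200118
regime bands: climb J<0.6649 | cruise [0.6649, 1.3297) | windmill J≥1.3297
J = 0.2001 → climb

J = 0.2001, regime = climb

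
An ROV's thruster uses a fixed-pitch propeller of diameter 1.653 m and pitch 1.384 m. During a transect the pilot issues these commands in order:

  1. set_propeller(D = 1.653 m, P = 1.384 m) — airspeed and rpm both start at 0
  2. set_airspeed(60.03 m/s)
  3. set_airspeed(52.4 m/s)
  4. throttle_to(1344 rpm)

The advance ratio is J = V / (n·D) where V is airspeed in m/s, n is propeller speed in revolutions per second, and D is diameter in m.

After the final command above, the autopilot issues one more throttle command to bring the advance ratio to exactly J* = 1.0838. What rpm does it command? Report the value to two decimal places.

set_propeller: D = 1.653 m, P = 1.384 m (p = P/D = 0.837266); state ← (V=0, rpm=0)
set_airspeed(60.03): V ← 60.03 m/s
set_airspeed(52.4): V ← 52.4 m/s
throttle_to(1344): rpm ← 1344
final state: V = 52.4 m/s, rpm = 1344 → n = rpm/60 = 22.400000 rev/s
target J* = 1.0838; solve J* = V/(n·D) for n: n = V/(J*·D) = 52.4/(1.0838 × 1.653) = 29.248883 rev/s
rpm = 60·n = 1754.932986

rpm = 1754.93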